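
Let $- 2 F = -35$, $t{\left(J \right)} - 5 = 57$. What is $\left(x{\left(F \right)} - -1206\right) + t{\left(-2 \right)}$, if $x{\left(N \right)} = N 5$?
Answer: $\frac{2711}{2} \approx 1355.5$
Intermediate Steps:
$t{\left(J \right)} = 62$ ($t{\left(J \right)} = 5 + 57 = 62$)
$F = \frac{35}{2}$ ($F = \left(- \frac{1}{2}\right) \left(-35\right) = \frac{35}{2} \approx 17.5$)
$x{\left(N \right)} = 5 N$
$\left(x{\left(F \right)} - -1206\right) + t{\left(-2 \right)} = \left(5 \cdot \frac{35}{2} - -1206\right) + 62 = \left(\frac{175}{2} + 1206\right) + 62 = \frac{2587}{2} + 62 = \frac{2711}{2}$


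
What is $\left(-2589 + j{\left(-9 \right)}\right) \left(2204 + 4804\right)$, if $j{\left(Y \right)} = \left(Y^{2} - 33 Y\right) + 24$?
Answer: $-15326496$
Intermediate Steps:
$j{\left(Y \right)} = 24 + Y^{2} - 33 Y$
$\left(-2589 + j{\left(-9 \right)}\right) \left(2204 + 4804\right) = \left(-2589 + \left(24 + \left(-9\right)^{2} - -297\right)\right) \left(2204 + 4804\right) = \left(-2589 + \left(24 + 81 + 297\right)\right) 7008 = \left(-2589 + 402\right) 7008 = \left(-2187\right) 7008 = -15326496$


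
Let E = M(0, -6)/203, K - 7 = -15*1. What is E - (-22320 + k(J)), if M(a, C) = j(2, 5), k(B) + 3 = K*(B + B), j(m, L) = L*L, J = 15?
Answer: 4580314/203 ≈ 22563.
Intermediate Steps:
K = -8 (K = 7 - 15*1 = 7 - 15 = -8)
j(m, L) = L**2
k(B) = -3 - 16*B (k(B) = -3 - 8*(B + B) = -3 - 16*B)
M(a, C) = 25 (M(a, C) = 5**2 = 25)
E = 25/203 ≈ 0.12315
E - (-22320 + k(J)) = 25/203 - (-22320 + (-3 - 16*15)) = 25/203 - (-22320 + (-3 - 240)) = 25/203 - (-22320 - 243) = 25/203 - 1*(-22563) = 25/203 + 22563 = 4580314/203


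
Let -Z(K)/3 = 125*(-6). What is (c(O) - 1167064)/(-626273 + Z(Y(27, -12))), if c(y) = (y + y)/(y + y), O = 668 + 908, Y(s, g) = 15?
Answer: 1167063/624023 ≈ 1.8702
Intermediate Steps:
Z(K) = 2250 (Z(K) = -375*(-6) = -3*(-750) = 2250)
O = 1576
c(y) = 1 (c(y) = (2*y)/((2*y)) = (2*y)*(1/(2*y)) = 1)
(c(O) - 1167064)/(-626273 + Z(Y(27, -12))) = (1 - 1167064)/(-626273 + 2250) = -1167063/(-624023) = -1167063*(-1/624023) = 1167063/624023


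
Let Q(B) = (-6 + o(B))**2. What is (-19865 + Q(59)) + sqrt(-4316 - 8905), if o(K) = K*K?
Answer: 12055760 + 3*I*sqrt(1469) ≈ 1.2056e+7 + 114.98*I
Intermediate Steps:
o(K) = K**2
Q(B) = (-6 + B**2)**2
(-19865 + Q(59)) + sqrt(-4316 - 8905) = (-19865 + (-6 + 59**2)**2) + sqrt(-4316 - 8905) = (-19865 + (-6 + 3481)**2) + sqrt(-13221) = (-19865 + 3475**2) + 3*I*sqrt(1469) = (-19865 + 12075625) + 3*I*sqrt(1469) = 12055760 + 3*I*sqrt(1469)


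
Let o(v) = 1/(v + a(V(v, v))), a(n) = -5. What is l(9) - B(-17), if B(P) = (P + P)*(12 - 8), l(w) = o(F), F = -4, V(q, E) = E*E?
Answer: 1223/9 ≈ 135.89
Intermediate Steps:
V(q, E) = E**2
o(v) = 1/(-5 + v) (o(v) = 1/(v - 5) = 1/(-5 + v))
l(w) = -1/9 (l(w) = 1/(-5 - 4) = 1/(-9) = -1/9)
B(P) = 8*P (B(P) = (2*P)*4 = 8*P)
l(9) - B(-17) = -1/9 - 8*(-17) = -1/9 - 1*(-136) = -1/9 + 136 = 1223/9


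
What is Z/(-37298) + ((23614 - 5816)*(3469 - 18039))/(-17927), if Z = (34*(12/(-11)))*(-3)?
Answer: 3129175904248/216325109 ≈ 14465.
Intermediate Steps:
Z = 1224/11 (Z = (34*(12*(-1/11)))*(-3) = (34*(-12/11))*(-3) = -408/11*(-3) = 1224/11 ≈ 111.27)
Z/(-37298) + ((23614 - 5816)*(3469 - 18039))/(-17927) = (1224/11)/(-37298) + ((23614 - 5816)*(3469 - 18039))/(-17927) = (1224/11)*(-1/37298) + (17798*(-14570))*(-1/17927) = -36/12067 - 259316860*(-1/17927) = -36/12067 + 259316860/17927 = 3129175904248/216325109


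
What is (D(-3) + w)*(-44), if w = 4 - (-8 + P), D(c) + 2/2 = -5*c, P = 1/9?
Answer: -10252/9 ≈ -1139.1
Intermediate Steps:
P = ⅑ ≈ 0.11111
D(c) = -1 - 5*c
w = 107/9 (w = 4 - (-8 + ⅑) = 4 - 1*(-71/9) = 4 + 71/9 = 107/9 ≈ 11.889)
(D(-3) + w)*(-44) = ((-1 - 5*(-3)) + 107/9)*(-44) = ((-1 + 15) + 107/9)*(-44) = (14 + 107/9)*(-44) = (233/9)*(-44) = -10252/9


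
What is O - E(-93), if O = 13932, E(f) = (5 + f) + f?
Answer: 14113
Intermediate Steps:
E(f) = 5 + 2*f
O - E(-93) = 13932 - (5 + 2*(-93)) = 13932 - (5 - 186) = 13932 - 1*(-181) = 13932 + 181 = 14113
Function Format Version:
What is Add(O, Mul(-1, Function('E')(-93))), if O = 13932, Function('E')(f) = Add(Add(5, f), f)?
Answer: 14113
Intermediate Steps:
Function('E')(f) = Add(5, Mul(2, f))
Add(O, Mul(-1, Function('E')(-93))) = Add(13932, Mul(-1, Add(5, Mul(2, -93)))) = Add(13932, Mul(-1, Add(5, -186))) = Add(13932, Mul(-1, -181)) = Add(13932, 181) = 14113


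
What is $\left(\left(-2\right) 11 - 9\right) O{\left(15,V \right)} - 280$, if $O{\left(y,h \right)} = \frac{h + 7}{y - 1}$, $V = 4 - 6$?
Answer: $- \frac{4075}{14} \approx -291.07$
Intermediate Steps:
$V = -2$ ($V = 4 - 6 = -2$)
$O{\left(y,h \right)} = \frac{7 + h}{-1 + y}$
$\left(\left(-2\right) 11 - 9\right) O{\left(15,V \right)} - 280 = \left(\left(-2\right) 11 - 9\right) \frac{7 - 2}{-1 + 15} - 280 = \left(-22 - 9\right) \frac{1}{14} \cdot 5 - 280 = - 31 \cdot \frac{1}{14} \cdot 5 - 280 = \left(-31\right) \frac{5}{14} - 280 = - \frac{155}{14} - 280 = - \frac{4075}{14}$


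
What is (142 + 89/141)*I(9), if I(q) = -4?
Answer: -80444/141 ≈ -570.52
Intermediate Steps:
(142 + 89/141)*I(9) = (142 + 89/141)*(-4) = (20111/141)*(-4) = -80444/141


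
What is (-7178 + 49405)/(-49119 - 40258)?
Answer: -42227/89377 ≈ -0.47246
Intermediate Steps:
(-7178 + 49405)/(-49119 - 40258) = 42227/(-89377) = 42227*(-1/89377) = -42227/89377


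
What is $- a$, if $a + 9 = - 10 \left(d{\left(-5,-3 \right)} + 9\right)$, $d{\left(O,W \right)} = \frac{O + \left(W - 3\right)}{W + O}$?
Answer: $\frac{451}{4} \approx 112.75$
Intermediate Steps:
$d{\left(O,W \right)} = \frac{-3 + O + W}{O + W}$ ($d{\left(O,W \right)} = \frac{O + \left(W - 3\right)}{O + W} = \frac{O + \left(-3 + W\right)}{O + W} = \frac{-3 + O + W}{O + W}$)
$a = - \frac{451}{4}$ ($a = -9 - 10 \left(\frac{-3 - 5 - 3}{-5 - 3} + 9\right) = -9 - 10 \left(\frac{1}{-8} \left(-11\right) + 9\right) = -9 - 10 \left(\left(- \frac{1}{8}\right) \left(-11\right) + 9\right) = -9 - 10 \left(\frac{11}{8} + 9\right) = -9 - \frac{415}{4} = - \frac{451}{4} \approx -112.75$)
$- a = \left(-1\right) \left(- \frac{451}{4}\right) = \frac{451}{4}$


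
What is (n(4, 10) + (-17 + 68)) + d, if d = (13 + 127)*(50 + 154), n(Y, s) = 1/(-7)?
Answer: 200276/7 ≈ 28611.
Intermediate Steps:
n(Y, s) = -⅐
d = 28560 (d = 140*204 = 28560)
(n(4, 10) + (-17 + 68)) + d = (-⅐ + (-17 + 68)) + 28560 = (-⅐ + 51) + 28560 = 356/7 + 28560 = 200276/7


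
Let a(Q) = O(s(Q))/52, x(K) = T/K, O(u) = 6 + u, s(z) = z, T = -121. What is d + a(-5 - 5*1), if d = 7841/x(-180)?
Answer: 18347819/1573 ≈ 11664.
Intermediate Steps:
x(K) = -121/K
d = 1411380/121 (d = 7841/((-121/(-180))) = 7841/((-121*(-1/180))) = 7841/(121/180) = 7841*(180/121) = 1411380/121 ≈ 11664.)
a(Q) = 3/26 + Q/52 (a(Q) = (6 + Q)/52 = (6 + Q)*(1/52) = 3/26 + Q/52)
d + a(-5 - 5*1) = 1411380/121 + (3/26 + (-5 - 5*1)/52) = 1411380/121 + (3/26 + (-5 - 5)/52) = 1411380/121 + (3/26 + (1/52)*(-10)) = 1411380/121 + (3/26 - 5/26) = 1411380/121 - 1/13 = 18347819/1573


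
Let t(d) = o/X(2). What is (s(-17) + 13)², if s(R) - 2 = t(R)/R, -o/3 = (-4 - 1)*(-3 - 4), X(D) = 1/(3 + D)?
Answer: 608400/289 ≈ 2105.2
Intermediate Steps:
o = -105 (o = -3*(-4 - 1)*(-3 - 4) = -(-15)*(-7) = -3*35 = -105)
t(d) = -525 (t(d) = -105/(1/(3 + 2)) = -105/(1/5) = -105/⅕ = -105*5 = -525)
s(R) = 2 - 525/R
(s(-17) + 13)² = ((2 - 525/(-17)) + 13)² = ((2 - 525*(-1/17)) + 13)² = ((2 + 525/17) + 13)² = (559/17 + 13)² = (780/17)² = 608400/289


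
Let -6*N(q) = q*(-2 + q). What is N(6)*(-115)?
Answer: 460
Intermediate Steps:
N(q) = -q*(-2 + q)/6
N(6)*(-115) = ((1/6)*6*(2 - 1*6))*(-115) = ((1/6)*6*(2 - 6))*(-115) = ((1/6)*6*(-4))*(-115) = -4*(-115) = 460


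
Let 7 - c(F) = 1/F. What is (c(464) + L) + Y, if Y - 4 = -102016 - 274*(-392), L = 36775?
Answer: 19570591/464 ≈ 42178.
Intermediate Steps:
Y = 5396 (Y = 4 + (-102016 - 274*(-392)) = 4 + (-102016 - 1*(-107408)) = 4 + (-102016 + 107408) = 4 + 5392 = 5396)
c(F) = 7 - 1/F
(c(464) + L) + Y = ((7 - 1/464) + 36775) + 5396 = (3247/464 + 36775) + 5396 = 17066847/464 + 5396 = 19570591/464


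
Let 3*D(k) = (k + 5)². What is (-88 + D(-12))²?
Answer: 46225/9 ≈ 5136.1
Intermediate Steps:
D(k) = (5 + k)²/3 (D(k) = (k + 5)²/3 = (5 + k)²/3)
(-88 + D(-12))² = (-88 + (5 - 12)²/3)² = (-88 + (⅓)*(-7)²)² = (-88 + (⅓)*49)² = (-88 + 49/3)² = (-215/3)² = 46225/9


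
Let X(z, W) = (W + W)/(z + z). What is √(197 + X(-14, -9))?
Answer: √38738/14 ≈ 14.059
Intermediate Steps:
X(z, W) = W/z (X(z, W) = (2*W)/((2*z)) = (2*W)*(1/(2*z)) = W/z)
√(197 + X(-14, -9)) = √(197 - 9/(-14)) = √(197 - 9*(-1/14)) = √(197 + 9/14) = √(2767/14) = √38738/14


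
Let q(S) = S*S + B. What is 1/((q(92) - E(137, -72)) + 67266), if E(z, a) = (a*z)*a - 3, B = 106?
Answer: -1/634369 ≈ -1.5764e-6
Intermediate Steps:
E(z, a) = -3 + z*a**2 (E(z, a) = z*a**2 - 3 = -3 + z*a**2)
q(S) = 106 + S**2 (q(S) = S*S + 106 = S**2 + 106 = 106 + S**2)
1/((q(92) - E(137, -72)) + 67266) = 1/(((106 + 92**2) - (-3 + 137*(-72)**2)) + 67266) = 1/(((106 + 8464) - (-3 + 137*5184)) + 67266) = 1/((8570 - (-3 + 710208)) + 67266) = 1/((8570 - 1*710205) + 67266) = 1/((8570 - 710205) + 67266) = 1/(-701635 + 67266) = 1/(-634369) = -1/634369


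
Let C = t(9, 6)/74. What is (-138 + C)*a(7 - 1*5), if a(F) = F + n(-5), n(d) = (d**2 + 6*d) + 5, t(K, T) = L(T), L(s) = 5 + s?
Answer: -10201/37 ≈ -275.70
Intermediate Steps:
t(K, T) = 5 + T
n(d) = 5 + d**2 + 6*d
a(F) = F (a(F) = F + (5 + (-5)**2 + 6*(-5)) = F + (5 + 25 - 30) = F + 0 = F)
C = 11/74 (C = (5 + 6)/74 = 11*(1/74) = 11/74 ≈ 0.14865)
(-138 + C)*a(7 - 1*5) = (-138 + 11/74)*(7 - 1*5) = -10201*(7 - 5)/74 = -10201/74*2 = -10201/37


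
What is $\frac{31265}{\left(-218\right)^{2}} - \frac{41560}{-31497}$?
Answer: $\frac{2959851145}{1496863428} \approx 1.9774$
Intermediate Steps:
$\frac{31265}{\left(-218\right)^{2}} - \frac{41560}{-31497} = \frac{31265}{47524} - - \frac{41560}{31497} = 31265 \cdot \frac{1}{47524} + \frac{41560}{31497} = \frac{31265}{47524} + \frac{41560}{31497} = \frac{2959851145}{1496863428}$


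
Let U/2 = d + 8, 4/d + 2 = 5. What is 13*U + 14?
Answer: 770/3 ≈ 256.67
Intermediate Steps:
d = 4/3 (d = 4/(-2 + 5) = 4/3 ≈ 1.3333)
U = 56/3 (U = 2*(4/3 + 8) = 2*(28/3) = 56/3 ≈ 18.667)
13*U + 14 = 13*(56/3) + 14 = 728/3 + 14 = 770/3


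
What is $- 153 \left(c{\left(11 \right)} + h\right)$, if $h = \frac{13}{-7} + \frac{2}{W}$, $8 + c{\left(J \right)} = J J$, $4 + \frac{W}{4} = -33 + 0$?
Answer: $- \frac{8807445}{518} \approx -17003.0$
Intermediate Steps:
$W = -148$ ($W = -16 + 4 \left(-33 + 0\right) = -16 + 4 \left(-33\right) = -16 - 132 = -148$)
$c{\left(J \right)} = -8 + J^{2}$ ($c{\left(J \right)} = -8 + J J = -8 + J^{2}$)
$h = - \frac{969}{518}$ ($h = \frac{13}{-7} + \frac{2}{-148} = 13 \left(- \frac{1}{7}\right) + 2 \left(- \frac{1}{148}\right) = - \frac{13}{7} - \frac{1}{74} = - \frac{969}{518} \approx -1.8707$)
$- 153 \left(c{\left(11 \right)} + h\right) = - 153 \left(\left(-8 + 11^{2}\right) - \frac{969}{518}\right) = - 153 \left(\left(-8 + 121\right) - \frac{969}{518}\right) = - 153 \left(113 - \frac{969}{518}\right) = \left(-153\right) \frac{57565}{518} = - \frac{8807445}{518}$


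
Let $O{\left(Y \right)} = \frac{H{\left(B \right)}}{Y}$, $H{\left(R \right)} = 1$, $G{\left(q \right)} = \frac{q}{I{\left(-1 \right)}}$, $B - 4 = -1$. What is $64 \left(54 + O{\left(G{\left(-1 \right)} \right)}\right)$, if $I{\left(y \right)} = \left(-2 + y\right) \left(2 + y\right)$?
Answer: $3648$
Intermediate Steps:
$B = 3$ ($B = 4 - 1 = 3$)
$G{\left(q \right)} = - \frac{q}{3}$ ($G{\left(q \right)} = \frac{q}{-4 + \left(-1\right)^{2}} = \frac{q}{-4 + 1} = \frac{q}{-3} = q \left(- \frac{1}{3}\right) = - \frac{q}{3}$)
$O{\left(Y \right)} = \frac{1}{Y}$ ($O{\left(Y \right)} = 1 \frac{1}{Y} = \frac{1}{Y}$)
$64 \left(54 + O{\left(G{\left(-1 \right)} \right)}\right) = 64 \left(54 + \frac{1}{\left(- \frac{1}{3}\right) \left(-1\right)}\right) = 64 \left(54 + \frac{1}{\frac{1}{3}}\right) = 64 \left(54 + 3\right) = 64 \cdot 57 = 3648$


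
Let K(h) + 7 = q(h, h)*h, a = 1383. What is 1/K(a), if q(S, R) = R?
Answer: 1/1912682 ≈ 5.2283e-7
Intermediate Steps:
K(h) = -7 + h² (K(h) = -7 + h*h = -7 + h²)
1/K(a) = 1/(-7 + 1383²) = 1/(-7 + 1912689) = 1/1912682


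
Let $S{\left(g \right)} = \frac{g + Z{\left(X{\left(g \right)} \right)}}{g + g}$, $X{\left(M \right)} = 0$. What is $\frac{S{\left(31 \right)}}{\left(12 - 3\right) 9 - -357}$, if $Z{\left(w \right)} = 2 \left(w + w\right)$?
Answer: $\frac{1}{876} \approx 0.0011416$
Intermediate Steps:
$Z{\left(w \right)} = 4 w$ ($Z{\left(w \right)} = 2 \cdot 2 w = 4 w$)
$S{\left(g \right)} = \frac{1}{2}$ ($S{\left(g \right)} = \frac{g + 4 \cdot 0}{g + g} = \frac{g + 0}{2 g} = g \frac{1}{2 g} = \frac{1}{2}$)
$\frac{S{\left(31 \right)}}{\left(12 - 3\right) 9 - -357} = \frac{1}{2 \left(\left(12 - 3\right) 9 - -357\right)} = \frac{1}{2 \left(9 \cdot 9 + 357\right)} = \frac{1}{2 \left(81 + 357\right)} = \frac{1}{2 \cdot 438} = \frac{1}{2} \cdot \frac{1}{438} = \frac{1}{876}$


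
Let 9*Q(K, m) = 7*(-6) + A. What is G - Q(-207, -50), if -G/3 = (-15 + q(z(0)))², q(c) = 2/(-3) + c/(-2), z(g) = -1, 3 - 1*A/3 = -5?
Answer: -8257/12 ≈ -688.08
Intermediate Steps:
A = 24 (A = 9 - 3*(-5) = 9 + 15 = 24)
q(c) = -⅔ - c/2 (q(c) = 2*(-⅓) + c*(-½) = -⅔ - c/2)
Q(K, m) = -2 (Q(K, m) = (7*(-6) + 24)/9 = (-42 + 24)/9 = (⅑)*(-18) = -2)
G = -8281/12 (G = -3*(-15 + (-⅔ - ½*(-1)))² = -3*(-15 + (-⅔ + ½))² = -3*(-15 - ⅙)² = -3*(-91/6)² = -3*8281/36 = -8281/12 ≈ -690.08)
G - Q(-207, -50) = -8281/12 - 1*(-2) = -8281/12 + 2 = -8257/12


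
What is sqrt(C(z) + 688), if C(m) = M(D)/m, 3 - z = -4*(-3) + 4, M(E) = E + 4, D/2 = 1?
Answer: sqrt(116194)/13 ≈ 26.221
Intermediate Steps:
D = 2 (D = 2*1 = 2)
M(E) = 4 + E
z = -13 (z = 3 - (-4*(-3) + 4) = 3 - (12 + 4) = 3 - 1*16 = 3 - 16 = -13)
C(m) = 6/m (C(m) = (4 + 2)/m = 6/m)
sqrt(C(z) + 688) = sqrt(6/(-13) + 688) = sqrt(6*(-1/13) + 688) = sqrt(-6/13 + 688) = sqrt(8938/13) = sqrt(116194)/13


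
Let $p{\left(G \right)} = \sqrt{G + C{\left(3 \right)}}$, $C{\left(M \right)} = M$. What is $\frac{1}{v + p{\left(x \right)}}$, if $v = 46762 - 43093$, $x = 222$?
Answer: $\frac{1}{3684} \approx 0.00027144$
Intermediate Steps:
$p{\left(G \right)} = \sqrt{3 + G}$ ($p{\left(G \right)} = \sqrt{G + 3} = \sqrt{3 + G}$)
$v = 3669$ ($v = 46762 - 43093 = 3669$)
$\frac{1}{v + p{\left(x \right)}} = \frac{1}{3669 + \sqrt{3 + 222}} = \frac{1}{3669 + \sqrt{225}} = \frac{1}{3669 + 15} = \frac{1}{3684}$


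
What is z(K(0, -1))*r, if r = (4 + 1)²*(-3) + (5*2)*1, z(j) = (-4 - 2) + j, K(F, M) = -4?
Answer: 650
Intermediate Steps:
z(j) = -6 + j
r = -65 (r = 5²*(-3) + 10*1 = 25*(-3) + 10 = -75 + 10 = -65)
z(K(0, -1))*r = (-6 - 4)*(-65) = -10*(-65) = 650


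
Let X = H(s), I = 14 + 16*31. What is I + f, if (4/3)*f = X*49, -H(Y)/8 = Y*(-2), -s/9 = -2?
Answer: 11094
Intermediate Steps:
s = 18 (s = -9*(-2) = 18)
H(Y) = 16*Y (H(Y) = -8*Y*(-2) = -(-16)*Y = 16*Y)
I = 510 (I = 14 + 496 = 510)
X = 288 (X = 16*18 = 288)
f = 10584 (f = 3*(288*49)/4 = (3/4)*14112 = 10584)
I + f = 510 + 10584 = 11094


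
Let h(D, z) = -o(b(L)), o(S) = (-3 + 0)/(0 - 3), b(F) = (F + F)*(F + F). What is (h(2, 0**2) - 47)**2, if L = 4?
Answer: 2304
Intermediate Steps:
b(F) = 4*F**2 (b(F) = (2*F)*(2*F) = 4*F**2)
o(S) = 1 (o(S) = -3/(-3) = -3*(-1/3) = 1)
h(D, z) = -1 (h(D, z) = -1*1 = -1)
(h(2, 0**2) - 47)**2 = (-1 - 47)**2 = (-48)**2 = 2304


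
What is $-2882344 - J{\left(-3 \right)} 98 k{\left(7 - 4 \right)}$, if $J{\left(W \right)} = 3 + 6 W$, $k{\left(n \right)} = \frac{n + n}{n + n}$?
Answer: $-2880874$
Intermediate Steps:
$k{\left(n \right)} = 1$ ($k{\left(n \right)} = \frac{2 n}{2 n} = 2 n \frac{1}{2 n} = 1$)
$-2882344 - J{\left(-3 \right)} 98 k{\left(7 - 4 \right)} = -2882344 - \left(3 + 6 \left(-3\right)\right) 98 \cdot 1 = -2882344 - \left(3 - 18\right) 98 \cdot 1 = -2882344 - \left(-15\right) 98 \cdot 1 = -2882344 - \left(-1470\right) 1 = -2882344 - -1470 = -2882344 + 1470 = -2880874$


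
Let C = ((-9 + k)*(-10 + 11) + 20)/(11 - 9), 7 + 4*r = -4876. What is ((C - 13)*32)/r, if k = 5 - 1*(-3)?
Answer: 448/4883 ≈ 0.091747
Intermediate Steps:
r = -4883/4 (r = -7/4 + (¼)*(-4876) = -7/4 - 1219 = -4883/4 ≈ -1220.8)
k = 8 (k = 5 + 3 = 8)
C = 19/2 (C = ((-9 + 8)*(-10 + 11) + 20)/(11 - 9) = (-1*1 + 20)/2 = (-1 + 20)*(½) = 19*(½) = 19/2 ≈ 9.5000)
((C - 13)*32)/r = ((19/2 - 13)*32)/(-4883/4) = -7/2*32*(-4/4883) = -112*(-4/4883) = 448/4883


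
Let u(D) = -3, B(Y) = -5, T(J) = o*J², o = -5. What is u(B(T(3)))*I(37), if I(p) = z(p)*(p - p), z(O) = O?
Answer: 0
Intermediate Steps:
T(J) = -5*J²
I(p) = 0 (I(p) = p*(p - p) = p*0 = 0)
u(B(T(3)))*I(37) = -3*0 = 0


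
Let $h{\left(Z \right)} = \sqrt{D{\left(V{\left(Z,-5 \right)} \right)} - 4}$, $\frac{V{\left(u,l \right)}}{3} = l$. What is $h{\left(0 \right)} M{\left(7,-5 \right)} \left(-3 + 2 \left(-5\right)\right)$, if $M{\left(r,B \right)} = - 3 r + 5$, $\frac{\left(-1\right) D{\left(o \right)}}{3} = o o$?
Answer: $208 i \sqrt{679} \approx 5420.0 i$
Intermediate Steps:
$V{\left(u,l \right)} = 3 l$
$D{\left(o \right)} = - 3 o^{2}$ ($D{\left(o \right)} = - 3 o o = - 3 o^{2}$)
$M{\left(r,B \right)} = 5 - 3 r$
$h{\left(Z \right)} = i \sqrt{679}$ ($h{\left(Z \right)} = \sqrt{- 3 \left(3 \left(-5\right)\right)^{2} - 4} = \sqrt{- 3 \left(-15\right)^{2} - 4} = \sqrt{\left(-3\right) 225 - 4} = \sqrt{-675 - 4} = \sqrt{-679} = i \sqrt{679}$)
$h{\left(0 \right)} M{\left(7,-5 \right)} \left(-3 + 2 \left(-5\right)\right) = i \sqrt{679} \left(5 - 21\right) \left(-3 + 2 \left(-5\right)\right) = i \sqrt{679} \left(5 - 21\right) \left(-3 - 10\right) = i \sqrt{679} \left(-16\right) \left(-13\right) = - 16 i \sqrt{679} \left(-13\right) = 208 i \sqrt{679}$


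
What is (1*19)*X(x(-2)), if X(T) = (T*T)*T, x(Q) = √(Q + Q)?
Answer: -152*I ≈ -152.0*I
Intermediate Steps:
x(Q) = √2*√Q (x(Q) = √(2*Q) = √2*√Q)
X(T) = T³ (X(T) = T²*T = T³)
(1*19)*X(x(-2)) = (1*19)*(√2*√(-2))³ = 19*(√2*(I*√2))³ = 19*(2*I)³ = 19*(-8*I) = -152*I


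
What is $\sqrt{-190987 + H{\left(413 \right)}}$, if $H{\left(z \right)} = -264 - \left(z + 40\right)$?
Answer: $2 i \sqrt{47926} \approx 437.84 i$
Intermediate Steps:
$H{\left(z \right)} = -304 - z$ ($H{\left(z \right)} = -264 - \left(40 + z\right) = -304 - z$)
$\sqrt{-190987 + H{\left(413 \right)}} = \sqrt{-190987 - 717} = \sqrt{-191704} = 2 i \sqrt{47926}$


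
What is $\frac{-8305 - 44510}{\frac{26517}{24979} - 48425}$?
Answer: $\frac{1319265885}{1209581558} \approx 1.0907$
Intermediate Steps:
$\frac{-8305 - 44510}{\frac{26517}{24979} - 48425} = - \frac{52815}{26517 \cdot \frac{1}{24979} - 48425} = - \frac{52815}{\frac{26517}{24979} - 48425} = - \frac{52815}{- \frac{1209581558}{24979}} = \left(-52815\right) \left(- \frac{24979}{1209581558}\right) = \frac{1319265885}{1209581558}$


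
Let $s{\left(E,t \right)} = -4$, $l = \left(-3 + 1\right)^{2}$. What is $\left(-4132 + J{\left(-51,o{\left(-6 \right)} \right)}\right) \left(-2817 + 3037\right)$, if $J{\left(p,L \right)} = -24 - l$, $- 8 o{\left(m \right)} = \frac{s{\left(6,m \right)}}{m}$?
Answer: $-915200$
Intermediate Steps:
$l = 4$ ($l = \left(-2\right)^{2} = 4$)
$o{\left(m \right)} = \frac{1}{2 m}$ ($o{\left(m \right)} = - \frac{\left(-4\right) \frac{1}{m}}{8} = \frac{1}{2 m}$)
$J{\left(p,L \right)} = -28$ ($J{\left(p,L \right)} = -24 - 4 = -28$)
$\left(-4132 + J{\left(-51,o{\left(-6 \right)} \right)}\right) \left(-2817 + 3037\right) = \left(-4132 - 28\right) \left(-2817 + 3037\right) = \left(-4160\right) 220 = -915200$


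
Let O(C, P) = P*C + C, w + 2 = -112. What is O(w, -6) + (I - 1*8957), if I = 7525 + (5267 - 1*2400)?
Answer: 2005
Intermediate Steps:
I = 10392 (I = 7525 + (5267 - 2400) = 7525 + 2867 = 10392)
w = -114 (w = -2 - 112 = -114)
O(C, P) = C + C*P (O(C, P) = C*P + C = C + C*P)
O(w, -6) + (I - 1*8957) = -114*(1 - 6) + (10392 - 1*8957) = -114*(-5) + (10392 - 8957) = 570 + 1435 = 2005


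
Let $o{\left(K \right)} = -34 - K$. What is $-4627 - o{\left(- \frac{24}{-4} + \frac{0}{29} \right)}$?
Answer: $-4587$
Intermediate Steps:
$-4627 - o{\left(- \frac{24}{-4} + \frac{0}{29} \right)} = -4627 - \left(-34 - \left(- \frac{24}{-4} + \frac{0}{29}\right)\right) = -4627 - \left(-34 - \left(\left(-24\right) \left(- \frac{1}{4}\right) + 0 \cdot \frac{1}{29}\right)\right) = -4627 - \left(-34 - \left(6 + 0\right)\right) = -4627 - \left(-34 - 6\right) = -4627 - -40 = -4627 + 40 = -4587$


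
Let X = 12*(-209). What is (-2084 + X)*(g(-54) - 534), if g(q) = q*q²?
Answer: 725526816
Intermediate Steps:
X = -2508
g(q) = q³
(-2084 + X)*(g(-54) - 534) = (-2084 - 2508)*((-54)³ - 534) = -4592*(-157464 - 534) = -4592*(-157998) = 725526816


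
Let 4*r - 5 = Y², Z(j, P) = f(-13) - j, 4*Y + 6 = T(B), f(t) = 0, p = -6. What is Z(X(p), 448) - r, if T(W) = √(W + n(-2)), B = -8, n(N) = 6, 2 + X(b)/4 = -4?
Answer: 711/32 + 3*I*√2/16 ≈ 22.219 + 0.26516*I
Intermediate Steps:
X(b) = -24 (X(b) = -8 + 4*(-4) = -8 - 16 = -24)
T(W) = √(6 + W) (T(W) = √(W + 6) = √(6 + W))
Y = -3/2 + I*√2/4 (Y = -3/2 + √(6 - 8)/4 = -3/2 + √(-2)/4 = -3/2 + (I*√2)/4 = -3/2 + I*√2/4 ≈ -1.5 + 0.35355*I)
Z(j, P) = -j (Z(j, P) = 0 - j = -j)
r = 5/4 + (-3/2 + I*√2/4)²/4 ≈ 1.7813 - 0.26516*I
Z(X(p), 448) - r = -1*(-24) - (57/32 - 3*I*√2/16) = 24 + (-57/32 + 3*I*√2/16) = 711/32 + 3*I*√2/16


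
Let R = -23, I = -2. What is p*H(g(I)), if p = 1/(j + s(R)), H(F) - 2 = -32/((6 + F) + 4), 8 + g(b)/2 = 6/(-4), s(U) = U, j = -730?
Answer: -50/6777 ≈ -0.0073779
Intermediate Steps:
g(b) = -19 (g(b) = -16 + 2*(6/(-4)) = -16 + 2*(6*(-¼)) = -16 + 2*(-3/2) = -16 - 3 = -19)
H(F) = 2 - 32/(10 + F) (H(F) = 2 - 32/((6 + F) + 4) = 2 - 32/(10 + F))
p = -1/753 (p = 1/(-730 - 23) = 1/(-753) = -1/753 ≈ -0.0013280)
p*H(g(I)) = -2*(-6 - 19)/(753*(10 - 19)) = -2*(-25)/(753*(-9)) = -2*(-1)*(-25)/(753*9) = -1/753*50/9 = -50/6777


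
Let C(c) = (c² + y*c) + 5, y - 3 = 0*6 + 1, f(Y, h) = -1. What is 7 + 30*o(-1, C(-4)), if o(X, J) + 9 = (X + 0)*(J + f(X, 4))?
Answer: -383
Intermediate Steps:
y = 4 (y = 3 + (0*6 + 1) = 3 + (0 + 1) = 3 + 1 = 4)
C(c) = 5 + c² + 4*c (C(c) = (c² + 4*c) + 5 = 5 + c² + 4*c)
o(X, J) = -9 + X*(-1 + J) (o(X, J) = -9 + (X + 0)*(J - 1) = -9 + X*(-1 + J))
7 + 30*o(-1, C(-4)) = 7 + 30*(-9 - 1*(-1) + (5 + (-4)² + 4*(-4))*(-1)) = 7 + 30*(-9 + 1 + (5 + 16 - 16)*(-1)) = 7 + 30*(-9 + 1 + 5*(-1)) = 7 + 30*(-9 + 1 - 5) = 7 + 30*(-13) = 7 - 390 = -383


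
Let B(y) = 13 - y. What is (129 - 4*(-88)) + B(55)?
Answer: 439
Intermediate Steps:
(129 - 4*(-88)) + B(55) = (129 - 4*(-88)) + (13 - 1*55) = (129 + 352) + (13 - 55) = 481 - 42 = 439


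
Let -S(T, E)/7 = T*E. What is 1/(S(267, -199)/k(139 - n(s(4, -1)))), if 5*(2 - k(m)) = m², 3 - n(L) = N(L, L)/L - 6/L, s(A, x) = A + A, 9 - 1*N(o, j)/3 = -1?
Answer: -6437/619885 ≈ -0.010384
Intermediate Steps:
S(T, E) = -7*E*T (S(T, E) = -7*T*E = -7*E*T)
N(o, j) = 30 (N(o, j) = 27 - 3*(-1) = 27 + 3 = 30)
s(A, x) = 2*A
n(L) = 3 - 24/L (n(L) = 3 - (30/L - 6/L) = 3 - 24/L)
k(m) = 2 - m²/5
1/(S(267, -199)/k(139 - n(s(4, -1)))) = 1/((-7*(-199)*267)/(2 - (139 - (3 - 24/(2*4)))²/5)) = 1/(371931/(2 - (139 - (3 - 24/8))²/5)) = 1/(371931/(2 - (139 - (3 - 24*⅛))²/5)) = 1/(371931/(2 - (139 - (3 - 3))²/5)) = 1/(371931/(2 - (139 - 1*0)²/5)) = 1/(371931/(2 - (139 + 0)²/5)) = 1/(371931/(2 - ⅕*139²)) = 1/(371931/(2 - ⅕*19321)) = 1/(371931/(2 - 19321/5)) = 1/(371931/(-19311/5)) = 1/(371931*(-5/19311)) = 1/(-619885/6437) = -6437/619885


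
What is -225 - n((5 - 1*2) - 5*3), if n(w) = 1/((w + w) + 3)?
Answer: -4724/21 ≈ -224.95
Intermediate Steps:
n(w) = 1/(3 + 2*w) (n(w) = 1/(2*w + 3) = 1/(3 + 2*w))
-225 - n((5 - 1*2) - 5*3) = -225 - 1/(3 + 2*((5 - 1*2) - 5*3)) = -225 - 1/(3 + 2*((5 - 2) - 15)) = -225 - 1/(3 + 2*(3 - 15)) = -225 - 1/(3 + 2*(-12)) = -225 - 1/(3 - 24) = -225 - 1/(-21) = -225 - 1*(-1/21) = -225 + 1/21 = -4724/21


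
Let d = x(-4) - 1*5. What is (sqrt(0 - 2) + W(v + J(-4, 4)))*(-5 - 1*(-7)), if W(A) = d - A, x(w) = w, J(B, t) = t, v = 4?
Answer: -34 + 2*I*sqrt(2) ≈ -34.0 + 2.8284*I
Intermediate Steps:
d = -9 (d = -4 - 1*5 = -4 - 5 = -9)
W(A) = -9 - A
(sqrt(0 - 2) + W(v + J(-4, 4)))*(-5 - 1*(-7)) = (sqrt(0 - 2) + (-9 - (4 + 4)))*(-5 - 1*(-7)) = (sqrt(-2) + (-9 - 1*8))*(-5 + 7) = (I*sqrt(2) + (-9 - 8))*2 = (I*sqrt(2) - 17)*2 = (-17 + I*sqrt(2))*2 = -34 + 2*I*sqrt(2)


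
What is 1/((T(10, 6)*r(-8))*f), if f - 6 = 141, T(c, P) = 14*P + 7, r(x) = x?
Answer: -1/107016 ≈ -9.3444e-6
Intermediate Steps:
T(c, P) = 7 + 14*P
f = 147 (f = 6 + 141 = 147)
1/((T(10, 6)*r(-8))*f) = 1/(((7 + 14*6)*(-8))*147) = 1/(((7 + 84)*(-8))*147) = 1/((91*(-8))*147) = 1/(-728*147) = 1/(-107016) = -1/107016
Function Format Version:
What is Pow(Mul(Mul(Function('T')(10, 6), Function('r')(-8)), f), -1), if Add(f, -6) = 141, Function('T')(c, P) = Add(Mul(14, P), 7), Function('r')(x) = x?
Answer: Rational(-1, 107016) ≈ -9.3444e-6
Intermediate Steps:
Function('T')(c, P) = Add(7, Mul(14, P))
f = 147 (f = Add(6, 141) = 147)
Pow(Mul(Mul(Function('T')(10, 6), Function('r')(-8)), f), -1) = Pow(Mul(Mul(Add(7, Mul(14, 6)), -8), 147), -1) = Pow(Mul(Mul(Add(7, 84), -8), 147), -1) = Pow(Mul(Mul(91, -8), 147), -1) = Pow(Mul(-728, 147), -1) = Pow(-107016, -1) = Rational(-1, 107016)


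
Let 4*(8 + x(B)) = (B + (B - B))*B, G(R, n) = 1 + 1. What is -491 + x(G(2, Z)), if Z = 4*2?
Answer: -498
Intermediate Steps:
Z = 8
G(R, n) = 2
x(B) = -8 + B²/4 (x(B) = -8 + ((B + (B - B))*B)/4 = -8 + ((B + 0)*B)/4 = -8 + (B*B)/4 = -8 + B²/4)
-491 + x(G(2, Z)) = -491 + (-8 + (¼)*2²) = -491 + (-8 + (¼)*4) = -491 + (-8 + 1) = -491 - 7 = -498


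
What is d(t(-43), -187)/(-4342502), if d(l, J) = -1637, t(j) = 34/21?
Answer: 1637/4342502 ≈ 0.00037697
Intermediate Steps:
t(j) = 34/21 (t(j) = 34*(1/21) = 34/21)
d(t(-43), -187)/(-4342502) = -1637/(-4342502) = -1637*(-1/4342502) = 1637/4342502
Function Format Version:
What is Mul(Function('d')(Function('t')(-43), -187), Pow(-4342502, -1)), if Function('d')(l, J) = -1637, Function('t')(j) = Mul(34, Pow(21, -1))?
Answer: Rational(1637, 4342502) ≈ 0.00037697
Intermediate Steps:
Function('t')(j) = Rational(34, 21) (Function('t')(j) = Mul(34, Rational(1, 21)) = Rational(34, 21))
Mul(Function('d')(Function('t')(-43), -187), Pow(-4342502, -1)) = Mul(-1637, Pow(-4342502, -1)) = Mul(-1637, Rational(-1, 4342502)) = Rational(1637, 4342502)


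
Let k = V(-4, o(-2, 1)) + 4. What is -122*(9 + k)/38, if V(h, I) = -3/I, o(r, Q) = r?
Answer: -1769/38 ≈ -46.553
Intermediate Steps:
k = 11/2 (k = -3/(-2) + 4 = -3*(-½) + 4 = 3/2 + 4 = 11/2 ≈ 5.5000)
-122*(9 + k)/38 = -122*(9 + 11/2)/38 = -1769/38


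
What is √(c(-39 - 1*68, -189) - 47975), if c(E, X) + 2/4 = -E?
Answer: I*√191474/2 ≈ 218.79*I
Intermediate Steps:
c(E, X) = -½ - E
√(c(-39 - 1*68, -189) - 47975) = √((-½ - (-39 - 1*68)) - 47975) = √((-½ - (-39 - 68)) - 47975) = √((-½ - 1*(-107)) - 47975) = √((-½ + 107) - 47975) = √(213/2 - 47975) = √(-95737/2) = I*√191474/2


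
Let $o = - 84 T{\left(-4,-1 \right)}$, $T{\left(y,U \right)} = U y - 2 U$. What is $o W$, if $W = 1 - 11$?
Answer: $5040$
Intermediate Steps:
$T{\left(y,U \right)} = - 2 U + U y$
$W = -10$
$o = -504$ ($o = - 84 \left(- (-2 - 4)\right) = - 84 \left(\left(-1\right) \left(-6\right)\right) = \left(-84\right) 6 = -504$)
$o W = \left(-504\right) \left(-10\right) = 5040$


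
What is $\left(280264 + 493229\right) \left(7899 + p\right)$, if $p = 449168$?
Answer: $353538125031$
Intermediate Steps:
$\left(280264 + 493229\right) \left(7899 + p\right) = \left(280264 + 493229\right) \left(7899 + 449168\right) = 773493 \cdot 457067 = 353538125031$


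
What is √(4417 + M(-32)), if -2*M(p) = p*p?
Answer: √3905 ≈ 62.490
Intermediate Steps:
M(p) = -p²/2 (M(p) = -p*p/2 = -p²/2)
√(4417 + M(-32)) = √(4417 - ½*(-32)²) = √(4417 - ½*1024) = √(4417 - 512) = √3905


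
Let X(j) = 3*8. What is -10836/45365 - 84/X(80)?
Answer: -7889/2110 ≈ -3.7389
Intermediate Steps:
X(j) = 24
-10836/45365 - 84/X(80) = -10836/45365 - 84/24 = -10836*1/45365 - 84*1/24 = -252/1055 - 7/2 = -7889/2110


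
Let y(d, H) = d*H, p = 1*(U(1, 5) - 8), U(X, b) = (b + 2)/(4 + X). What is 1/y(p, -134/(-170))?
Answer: -425/2211 ≈ -0.19222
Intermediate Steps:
U(X, b) = (2 + b)/(4 + X)
p = -33/5 (p = 1*((2 + 5)/(4 + 1) - 8) = 1*(7/5 - 8) = 1*(-33/5) = -33/5 ≈ -6.6000)
y(d, H) = H*d
1/y(p, -134/(-170)) = 1/(-134/(-170)*(-33/5)) = 1/(-134*(-1/170)*(-33/5)) = 1/((67/85)*(-33/5)) = 1/(-2211/425) = -425/2211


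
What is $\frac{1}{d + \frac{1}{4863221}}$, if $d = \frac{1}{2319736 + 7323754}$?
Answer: $\frac{46898423081290}{14506711} \approx 3.2329 \cdot 10^{6}$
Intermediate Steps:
$d = \frac{1}{9643490} \approx 1.037 \cdot 10^{-7}$
$\frac{1}{d + \frac{1}{4863221}} = \frac{1}{\frac{1}{9643490} + \frac{1}{4863221}} = \frac{1}{\frac{14506711}{46898423081290}} = \frac{46898423081290}{14506711}$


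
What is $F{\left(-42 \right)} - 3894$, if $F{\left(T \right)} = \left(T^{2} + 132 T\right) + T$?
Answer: $-7716$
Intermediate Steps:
$F{\left(T \right)} = T^{2} + 133 T$
$F{\left(-42 \right)} - 3894 = - 42 \left(133 - 42\right) - 3894 = \left(-42\right) 91 - 3894 = -3822 - 3894 = -7716$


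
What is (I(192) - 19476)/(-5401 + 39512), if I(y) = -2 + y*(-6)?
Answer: -20630/34111 ≈ -0.60479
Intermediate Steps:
I(y) = -2 - 6*y
(I(192) - 19476)/(-5401 + 39512) = ((-2 - 6*192) - 19476)/(-5401 + 39512) = ((-2 - 1152) - 19476)/34111 = (-1154 - 19476)*(1/34111) = -20630*1/34111 = -20630/34111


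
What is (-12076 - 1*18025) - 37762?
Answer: -67863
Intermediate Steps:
(-12076 - 1*18025) - 37762 = (-12076 - 18025) - 37762 = -30101 - 37762 = -67863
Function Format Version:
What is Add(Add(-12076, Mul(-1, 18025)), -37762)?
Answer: -67863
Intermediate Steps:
Add(Add(-12076, Mul(-1, 18025)), -37762) = Add(Add(-12076, -18025), -37762) = Add(-30101, -37762) = -67863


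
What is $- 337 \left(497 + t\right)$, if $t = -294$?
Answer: $-68411$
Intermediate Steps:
$- 337 \left(497 + t\right) = - 337 \left(497 - 294\right) = \left(-337\right) 203 = -68411$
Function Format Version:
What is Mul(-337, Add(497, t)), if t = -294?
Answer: -68411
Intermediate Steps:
Mul(-337, Add(497, t)) = Mul(-337, Add(497, -294)) = Mul(-337, 203) = -68411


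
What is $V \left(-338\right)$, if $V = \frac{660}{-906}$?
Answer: $\frac{37180}{151} \approx 246.23$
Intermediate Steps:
$V = - \frac{110}{151}$ ($V = 660 \left(- \frac{1}{906}\right) = - \frac{110}{151} \approx -0.72848$)
$V \left(-338\right) = \left(- \frac{110}{151}\right) \left(-338\right) = \frac{37180}{151}$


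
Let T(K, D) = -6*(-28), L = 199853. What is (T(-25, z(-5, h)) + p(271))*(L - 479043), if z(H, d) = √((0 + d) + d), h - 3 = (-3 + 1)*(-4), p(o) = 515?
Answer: -190686770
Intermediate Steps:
h = 11 (h = 3 + (-3 + 1)*(-4) = 3 - 2*(-4) = 3 + 8 = 11)
z(H, d) = √2*√d (z(H, d) = √(d + d) = √(2*d) = √2*√d)
T(K, D) = 168
(T(-25, z(-5, h)) + p(271))*(L - 479043) = (168 + 515)*(199853 - 479043) = 683*(-279190) = -190686770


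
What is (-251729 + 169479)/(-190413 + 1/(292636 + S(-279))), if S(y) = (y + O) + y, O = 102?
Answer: 24031805000/55634870339 ≈ 0.43196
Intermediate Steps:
S(y) = 102 + 2*y (S(y) = (y + 102) + y = (102 + y) + y = 102 + 2*y)
(-251729 + 169479)/(-190413 + 1/(292636 + S(-279))) = (-251729 + 169479)/(-190413 + 1/(292636 + (102 + 2*(-279)))) = -82250/(-190413 + 1/(292636 + (102 - 558))) = -82250/(-190413 + 1/(292636 - 456)) = -82250/(-190413 + 1/292180) = -82250/(-55634870339/292180) = -82250*(-292180/55634870339) = 24031805000/55634870339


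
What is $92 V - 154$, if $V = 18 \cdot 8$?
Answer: $13094$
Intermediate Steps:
$V = 144$
$92 V - 154 = 92 \cdot 144 - 154 = 13248 - 154 = 13094$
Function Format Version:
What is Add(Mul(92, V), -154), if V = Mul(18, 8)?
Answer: 13094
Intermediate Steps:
V = 144
Add(Mul(92, V), -154) = Add(Mul(92, 144), -154) = Add(13248, -154) = 13094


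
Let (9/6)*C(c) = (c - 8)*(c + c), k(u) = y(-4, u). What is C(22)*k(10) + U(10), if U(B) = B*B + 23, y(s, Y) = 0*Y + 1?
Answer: 1601/3 ≈ 533.67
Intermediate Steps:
y(s, Y) = 1 (y(s, Y) = 0 + 1 = 1)
k(u) = 1
C(c) = 4*c*(-8 + c)/3 (C(c) = 2*((c - 8)*(c + c))/3 = 2*((-8 + c)*(2*c))/3 = 2*(2*c*(-8 + c))/3 = 4*c*(-8 + c)/3)
U(B) = 23 + B**2 (U(B) = B**2 + 23 = 23 + B**2)
C(22)*k(10) + U(10) = ((4/3)*22*(-8 + 22))*1 + (23 + 10**2) = ((4/3)*22*14)*1 + (23 + 100) = (1232/3)*1 + 123 = 1232/3 + 123 = 1601/3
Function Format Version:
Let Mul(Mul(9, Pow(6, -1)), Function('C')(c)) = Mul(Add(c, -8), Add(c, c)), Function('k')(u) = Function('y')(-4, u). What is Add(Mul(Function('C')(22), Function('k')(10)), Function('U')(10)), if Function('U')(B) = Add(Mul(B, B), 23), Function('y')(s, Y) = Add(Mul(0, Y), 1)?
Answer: Rational(1601, 3) ≈ 533.67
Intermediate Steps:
Function('y')(s, Y) = 1 (Function('y')(s, Y) = Add(0, 1) = 1)
Function('k')(u) = 1
Function('C')(c) = Mul(Rational(4, 3), c, Add(-8, c)) (Function('C')(c) = Mul(Rational(2, 3), Mul(Add(c, -8), Add(c, c))) = Mul(Rational(2, 3), Mul(Add(-8, c), Mul(2, c))) = Mul(Rational(2, 3), Mul(2, c, Add(-8, c))) = Mul(Rational(4, 3), c, Add(-8, c)))
Function('U')(B) = Add(23, Pow(B, 2)) (Function('U')(B) = Add(Pow(B, 2), 23) = Add(23, Pow(B, 2)))
Add(Mul(Function('C')(22), Function('k')(10)), Function('U')(10)) = Add(Mul(Mul(Rational(4, 3), 22, Add(-8, 22)), 1), Add(23, Pow(10, 2))) = Add(Mul(Mul(Rational(4, 3), 22, 14), 1), Add(23, 100)) = Add(Mul(Rational(1232, 3), 1), 123) = Add(Rational(1232, 3), 123) = Rational(1601, 3)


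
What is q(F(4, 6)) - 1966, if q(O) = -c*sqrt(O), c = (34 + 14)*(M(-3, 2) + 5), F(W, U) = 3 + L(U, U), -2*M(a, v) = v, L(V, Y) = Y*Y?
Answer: -1966 - 192*sqrt(39) ≈ -3165.0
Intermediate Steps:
L(V, Y) = Y**2
M(a, v) = -v/2
F(W, U) = 3 + U**2
c = 192 (c = (34 + 14)*(-1/2*2 + 5) = 48*(-1 + 5) = 48*4 = 192)
q(O) = -192*sqrt(O)
q(F(4, 6)) - 1966 = -192*sqrt(3 + 6**2) - 1966 = -192*sqrt(3 + 36) - 1966 = -192*sqrt(39) - 1966 = -1966 - 192*sqrt(39)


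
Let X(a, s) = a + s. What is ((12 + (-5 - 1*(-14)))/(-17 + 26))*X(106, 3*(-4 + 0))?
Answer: 658/3 ≈ 219.33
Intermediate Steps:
((12 + (-5 - 1*(-14)))/(-17 + 26))*X(106, 3*(-4 + 0)) = ((12 + (-5 - 1*(-14)))/(-17 + 26))*(106 + 3*(-4 + 0)) = ((12 + (-5 + 14))/9)*(106 + 3*(-4)) = ((12 + 9)*(1/9))*(106 - 12) = (21*(1/9))*94 = (7/3)*94 = 658/3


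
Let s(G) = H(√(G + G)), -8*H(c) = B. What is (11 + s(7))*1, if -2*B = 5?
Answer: 181/16 ≈ 11.313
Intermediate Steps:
B = -5/2 (B = -½*5 = -5/2 ≈ -2.5000)
H(c) = 5/16 (H(c) = -⅛*(-5/2) = 5/16)
s(G) = 5/16
(11 + s(7))*1 = (11 + 5/16)*1 = (181/16)*1 = 181/16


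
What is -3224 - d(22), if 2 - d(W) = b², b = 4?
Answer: -3210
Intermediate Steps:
d(W) = -14 (d(W) = 2 - 1*4² = 2 - 1*16 = 2 - 16 = -14)
-3224 - d(22) = -3224 - 1*(-14) = -3224 + 14 = -3210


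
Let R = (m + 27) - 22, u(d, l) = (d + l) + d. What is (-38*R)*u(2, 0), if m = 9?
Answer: -2128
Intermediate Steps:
u(d, l) = l + 2*d
R = 14 (R = (9 + 27) - 22 = 36 - 22 = 14)
(-38*R)*u(2, 0) = (-38*14)*(0 + 2*2) = -532*(0 + 4) = -532*4 = -2128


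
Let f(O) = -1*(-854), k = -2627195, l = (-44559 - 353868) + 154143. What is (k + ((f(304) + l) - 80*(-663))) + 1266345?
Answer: -1551240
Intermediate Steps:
l = -244284 (l = -398427 + 154143 = -244284)
f(O) = 854
(k + ((f(304) + l) - 80*(-663))) + 1266345 = (-2627195 + ((854 - 244284) - 80*(-663))) + 1266345 = (-2627195 + (-243430 + 53040)) + 1266345 = (-2627195 - 190390) + 1266345 = -2817585 + 1266345 = -1551240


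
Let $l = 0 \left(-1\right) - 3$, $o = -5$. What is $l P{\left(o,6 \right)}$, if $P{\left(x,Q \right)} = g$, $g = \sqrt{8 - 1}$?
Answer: $- 3 \sqrt{7} \approx -7.9373$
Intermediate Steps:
$g = \sqrt{7} \approx 2.6458$
$l = -3$ ($l = 0 - 3 = -3$)
$P{\left(x,Q \right)} = \sqrt{7}$
$l P{\left(o,6 \right)} = - 3 \sqrt{7}$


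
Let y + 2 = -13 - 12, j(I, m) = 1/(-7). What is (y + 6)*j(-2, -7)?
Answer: 3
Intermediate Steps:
j(I, m) = -⅐
y = -27 (y = -2 + (-13 - 12) = -2 - 25 = -27)
(y + 6)*j(-2, -7) = (-27 + 6)*(-⅐) = -21*(-⅐) = 3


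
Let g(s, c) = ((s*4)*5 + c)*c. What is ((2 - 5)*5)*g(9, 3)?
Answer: -8235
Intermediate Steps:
g(s, c) = c*(c + 20*s) (g(s, c) = ((4*s)*5 + c)*c = (20*s + c)*c = (c + 20*s)*c = c*(c + 20*s))
((2 - 5)*5)*g(9, 3) = ((2 - 5)*5)*(3*(3 + 20*9)) = (-3*5)*(3*(3 + 180)) = -45*183 = -15*549 = -8235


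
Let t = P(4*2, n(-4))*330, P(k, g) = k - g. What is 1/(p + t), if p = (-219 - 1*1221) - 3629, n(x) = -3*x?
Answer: -1/6389 ≈ -0.00015652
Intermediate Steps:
p = -5069 (p = (-219 - 1221) - 3629 = -1440 - 3629 = -5069)
t = -1320 (t = (4*2 - (-3)*(-4))*330 = (8 - 1*12)*330 = (8 - 12)*330 = -4*330 = -1320)
1/(p + t) = 1/(-5069 - 1320) = 1/(-6389) = -1/6389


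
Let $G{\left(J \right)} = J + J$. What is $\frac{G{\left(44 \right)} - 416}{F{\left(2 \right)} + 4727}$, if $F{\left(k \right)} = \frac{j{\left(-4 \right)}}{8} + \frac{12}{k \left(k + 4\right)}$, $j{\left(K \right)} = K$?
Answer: $- \frac{656}{9455} \approx -0.069381$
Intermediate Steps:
$G{\left(J \right)} = 2 J$
$F{\left(k \right)} = - \frac{1}{2} + \frac{12}{k \left(4 + k\right)}$ ($F{\left(k \right)} = - \frac{4}{8} + \frac{12}{k \left(k + 4\right)} = \left(-4\right) \frac{1}{8} + \frac{12}{k \left(4 + k\right)} = - \frac{1}{2} + 12 \frac{1}{k \left(4 + k\right)} = - \frac{1}{2} + \frac{12}{k \left(4 + k\right)}$)
$\frac{G{\left(44 \right)} - 416}{F{\left(2 \right)} + 4727} = \frac{2 \cdot 44 - 416}{\frac{24 - 2^{2} - 8}{2 \cdot 2 \left(4 + 2\right)} + 4727} = \frac{88 - 416}{\frac{1}{2} \cdot \frac{1}{2} \cdot \frac{1}{6} \left(24 - 4 - 8\right) + 4727} = - \frac{328}{\frac{1}{2} \cdot \frac{1}{2} \cdot \frac{1}{6} \left(24 - 4 - 8\right) + 4727} = - \frac{328}{\frac{1}{2} \cdot \frac{1}{2} \cdot \frac{1}{6} \cdot 12 + 4727} = - \frac{328}{\frac{1}{2} + 4727} = - \frac{328}{\frac{9455}{2}} = \left(-328\right) \frac{2}{9455} = - \frac{656}{9455}$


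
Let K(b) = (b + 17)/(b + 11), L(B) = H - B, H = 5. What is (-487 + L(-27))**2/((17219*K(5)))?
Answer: 1656200/189409 ≈ 8.7440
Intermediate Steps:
L(B) = 5 - B
K(b) = (17 + b)/(11 + b)
(-487 + L(-27))**2/((17219*K(5))) = (-487 + (5 - 1*(-27)))**2/((17219*((17 + 5)/(11 + 5)))) = (-487 + (5 + 27))**2/((17219*(22/16))) = (-487 + 32)**2/((17219*((1/16)*22))) = (-455)**2/((17219*(11/8))) = 207025/(189409/8) = 207025*(8/189409) = 1656200/189409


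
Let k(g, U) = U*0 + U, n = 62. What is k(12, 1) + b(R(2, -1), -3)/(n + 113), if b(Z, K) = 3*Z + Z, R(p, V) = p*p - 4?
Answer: 1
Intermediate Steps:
R(p, V) = -4 + p**2 (R(p, V) = p**2 - 4 = -4 + p**2)
k(g, U) = U (k(g, U) = 0 + U = U)
b(Z, K) = 4*Z
k(12, 1) + b(R(2, -1), -3)/(n + 113) = 1 + (4*(-4 + 2**2))/(62 + 113) = 1 + (4*(-4 + 4))/175 = 1 + (4*0)*(1/175) = 1 + 0*(1/175) = 1 + 0 = 1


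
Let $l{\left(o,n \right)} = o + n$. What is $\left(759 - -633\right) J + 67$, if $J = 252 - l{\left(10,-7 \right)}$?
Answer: $346675$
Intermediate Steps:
$l{\left(o,n \right)} = n + o$
$J = 249$ ($J = 252 - \left(-7 + 10\right) = 252 - 3 = 249$)
$\left(759 - -633\right) J + 67 = \left(759 - -633\right) 249 + 67 = \left(759 + 633\right) 249 + 67 = 1392 \cdot 249 + 67 = 346608 + 67 = 346675$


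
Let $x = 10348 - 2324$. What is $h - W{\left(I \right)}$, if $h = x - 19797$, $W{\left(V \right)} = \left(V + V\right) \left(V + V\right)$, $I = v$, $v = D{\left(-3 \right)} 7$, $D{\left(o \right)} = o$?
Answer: $-13537$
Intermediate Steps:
$x = 8024$
$v = -21$ ($v = \left(-3\right) 7 = -21$)
$I = -21$
$W{\left(V \right)} = 4 V^{2}$ ($W{\left(V \right)} = 2 V 2 V = 4 V^{2}$)
$h = -11773$ ($h = 8024 - 19797 = -11773$)
$h - W{\left(I \right)} = -11773 - 4 \left(-21\right)^{2} = -11773 - 4 \cdot 441 = -11773 - 1764 = -13537$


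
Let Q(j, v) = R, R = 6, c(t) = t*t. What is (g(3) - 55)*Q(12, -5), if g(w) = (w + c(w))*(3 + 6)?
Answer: 318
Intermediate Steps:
c(t) = t²
Q(j, v) = 6
g(w) = 9*w + 9*w² (g(w) = (w + w²)*(3 + 6) = (w + w²)*9 = 9*w + 9*w²)
(g(3) - 55)*Q(12, -5) = (9*3*(1 + 3) - 55)*6 = (9*3*4 - 55)*6 = (108 - 55)*6 = 53*6 = 318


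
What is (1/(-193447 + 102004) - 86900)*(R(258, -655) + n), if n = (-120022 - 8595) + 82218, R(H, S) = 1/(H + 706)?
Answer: 118477159201411045/29383684 ≈ 4.0321e+9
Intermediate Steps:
R(H, S) = 1/(706 + H)
n = -46399 (n = -128617 + 82218 = -46399)
(1/(-193447 + 102004) - 86900)*(R(258, -655) + n) = (1/(-193447 + 102004) - 86900)*(1/(706 + 258) - 46399) = (1/(-91443) - 86900)*(1/964 - 46399) = (-1/91443 - 86900)*(1/964 - 46399) = -7946396701/91443*(-44728635/964) = 118477159201411045/29383684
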